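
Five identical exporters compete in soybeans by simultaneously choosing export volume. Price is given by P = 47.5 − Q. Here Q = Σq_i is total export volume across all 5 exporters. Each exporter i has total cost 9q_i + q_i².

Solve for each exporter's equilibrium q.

A representative exporter's profit is π_i = q_i(47.5 − Q) − 9q_i − q_i², with Q = q_i + Σ_{j≠i} q_j.
First-order condition: 38.5 − 4q_i − Σ_{j≠i} q_j = 0.
In a symmetric equilibrium every exporter chooses the same q, so Σ_{j≠i} q_j = 4q. The condition becomes 38.5 − 8q = 0, giving q = 38.5/8 = 4.8125.

4.8125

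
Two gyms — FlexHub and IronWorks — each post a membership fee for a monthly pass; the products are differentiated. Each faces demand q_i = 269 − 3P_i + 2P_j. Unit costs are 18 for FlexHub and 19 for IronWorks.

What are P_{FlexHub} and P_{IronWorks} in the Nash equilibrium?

FlexHub's profit: π = (P_{FlexHub} − 18)(269 − 3P_{FlexHub} + 2P_{IronWorks}).
∂π/∂P_{FlexHub} = 323 − 6P_{FlexHub} + 2P_{IronWorks} = 0 ⇒ P_{FlexHub} = 323/6 + (1/3)P_{IronWorks}.
Similarly P_{IronWorks} = 163/3 + (1/3)P_{FlexHub}.
Plugging P_{IronWorks} into FlexHub's best response: P_{FlexHub} = 323/6 + (1/3)(163/3 + (1/3)P_{FlexHub}) ⇒ (8/9)P_{FlexHub} = 1295/18, so P_{FlexHub} = 80.9375.
Then P_{IronWorks} = 163/3 + (1/3)·80.9375 = 81.3125.

80.9375, 81.3125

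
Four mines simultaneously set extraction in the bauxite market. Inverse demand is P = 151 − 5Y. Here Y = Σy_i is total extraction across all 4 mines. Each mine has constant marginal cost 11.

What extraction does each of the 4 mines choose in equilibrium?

5.6

A representative mine's profit is π_i = y_i(151 − 5Y) − 11y_i, with Y = y_i + Σ_{j≠i} y_j.
First-order condition: 140 − 10y_i − 5Σ_{j≠i} y_j = 0.
In a symmetric equilibrium every mine chooses the same y, so Σ_{j≠i} y_j = 3y. The condition becomes 140 − 25y = 0, giving y = 140/25 = 5.6.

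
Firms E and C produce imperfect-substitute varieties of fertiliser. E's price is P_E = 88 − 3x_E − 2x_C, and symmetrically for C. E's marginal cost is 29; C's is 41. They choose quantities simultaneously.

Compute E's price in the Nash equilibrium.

53.375

Firm E's profit: π = x_E(88 − 3x_E − 2x_C) − 29x_E.
∂π/∂x_E = 59 − 6x_E − 2x_C = 0 ⇒ x_E = 59/6 − (1/3)x_C.
Similarly x_C = 47/6 − (1/3)x_E.
Solving the two reaction functions simultaneously: (1 − (−1/3)(−1/3))x_E = 59/6 − (1/3)·(47/6), so (8/9)x_E = 65/9 and x_E = 8.125.
Then x_C = 47/6 − (1/3)·8.125 = 5.125.
P_E = 88 − 3·8.125 − 2·5.125 = 53.375.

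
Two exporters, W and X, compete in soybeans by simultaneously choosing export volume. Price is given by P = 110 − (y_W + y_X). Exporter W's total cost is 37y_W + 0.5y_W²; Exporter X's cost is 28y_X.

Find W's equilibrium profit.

Exporter W's profit: π = y_W(110 − (y_W + y_X)) − 37y_W − 0.5y_W².
∂π/∂y_W = 73 − 3y_W − y_X = 0, so y_W = 73/3 − (1/3)y_X.
For X: ∂π/∂y_X = 82 − 2y_X − y_W = 0 ⇒ y_X = 41 − 0.5y_W.
Plugging y_X into W's best response: y_W = 73/3 − (1/3)(41 − 0.5y_W) ⇒ (5/6)y_W = 32/3, so y_W = 12.8.
Then y_X = 41 − 0.5·12.8 = 34.6.
Price P = 110 − 47.4 = 62.6.
W's profit: (62.6 − 37)·12.8 − 0.5(12.8)² = 245.76.

245.76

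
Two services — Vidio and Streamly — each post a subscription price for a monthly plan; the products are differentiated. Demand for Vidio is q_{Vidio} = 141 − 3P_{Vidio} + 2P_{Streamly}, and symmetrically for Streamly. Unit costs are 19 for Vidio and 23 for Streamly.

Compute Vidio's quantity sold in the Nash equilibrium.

93.75

Vidio's profit: π = (P_{Vidio} − 19)(141 − 3P_{Vidio} + 2P_{Streamly}).
∂π/∂P_{Vidio} = 198 − 6P_{Vidio} + 2P_{Streamly} = 0 ⇒ P_{Vidio} = 33 + (1/3)P_{Streamly}.
Similarly P_{Streamly} = 35 + (1/3)P_{Vidio}.
Substituting the second reaction function into the first: P_{Vidio} = 33 + (1/3)(35 + (1/3)P_{Vidio}), which gives (8/9)P_{Vidio} = 134/3 ⇒ P_{Vidio} = 50.25.
Then P_{Streamly} = 35 + (1/3)·50.25 = 51.75.
q_{Vidio} = 141 − 3·50.25 + 2·51.75 = 93.75.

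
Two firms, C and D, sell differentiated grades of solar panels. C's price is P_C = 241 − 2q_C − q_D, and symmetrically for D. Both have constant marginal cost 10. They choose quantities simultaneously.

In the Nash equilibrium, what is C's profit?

Firm C's profit: π = q_C(241 − 2q_C − q_D) − 10q_C.
∂π/∂q_C = 231 − 4q_C − q_D = 0 ⇒ q_C = 57.75 − 0.25q_D.
The game is symmetric, so in equilibrium q_D = q_C: the reaction function gives 1.25q_C = 57.75, hence q_C = 46.2.
P_C = 241 − 2·46.2 − 46.2 = 102.4.
Profit = (102.4 − 10)·46.2 = 4268.88.

4268.88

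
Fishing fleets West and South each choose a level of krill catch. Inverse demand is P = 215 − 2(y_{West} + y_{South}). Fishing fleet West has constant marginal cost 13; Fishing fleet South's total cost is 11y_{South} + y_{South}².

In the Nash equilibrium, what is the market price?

Fishing fleet West's profit: π = y_{West}(215 − 2(y_{West} + y_{South})) − 13y_{West}.
∂π/∂y_{West} = 202 − 4y_{West} − 2y_{South} = 0, so y_{West} = 50.5 − 0.5y_{South}.
For South: ∂π/∂y_{South} = 204 − 6y_{South} − 2y_{West} = 0 ⇒ y_{South} = 34 − (1/3)y_{West}.
Solving the two reaction functions simultaneously: (1 − (−0.5)(−1/3))y_{West} = 50.5 − 0.5·34, so (5/6)y_{West} = 33.5 and y_{West} = 40.2.
Then y_{South} = 34 − (1/3)·40.2 = 20.6.
Equilibrium price: P = 215 − 2·60.8 = 93.4.

93.4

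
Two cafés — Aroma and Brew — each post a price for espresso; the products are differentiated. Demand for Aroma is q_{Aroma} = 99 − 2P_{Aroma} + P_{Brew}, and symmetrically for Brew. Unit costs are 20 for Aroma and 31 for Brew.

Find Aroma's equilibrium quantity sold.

55.6

Aroma's profit: π = (P_{Aroma} − 20)(99 − 2P_{Aroma} + P_{Brew}).
∂π/∂P_{Aroma} = 139 − 4P_{Aroma} + P_{Brew} = 0 ⇒ P_{Aroma} = 34.75 + 0.25P_{Brew}.
Similarly P_{Brew} = 40.25 + 0.25P_{Aroma}.
Plugging P_{Brew} into Aroma's best response: P_{Aroma} = 34.75 + 0.25(40.25 + 0.25P_{Aroma}) ⇒ 0.9375P_{Aroma} = 44.8125, so P_{Aroma} = 47.8.
Then P_{Brew} = 40.25 + 0.25·47.8 = 52.2.
q_{Aroma} = 99 − 2·47.8 + 52.2 = 55.6.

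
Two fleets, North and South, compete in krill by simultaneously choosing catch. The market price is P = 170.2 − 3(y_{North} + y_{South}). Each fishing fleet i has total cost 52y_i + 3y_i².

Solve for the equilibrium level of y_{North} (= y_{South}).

Fishing fleet North's profit: π = y_{North}(170.2 − 3(y_{North} + y_{South})) − 52y_{North} − 3y_{North}².
∂π/∂y_{North} = 118.2 − 12y_{North} − 3y_{South} = 0, so y_{North} = 9.85 − 0.25y_{South}.
Setting y_{North} = y_{South} in the reaction function: y_{North} = 9.85 − 0.25y_{North}, so y_{North} = 9.85 / 1.25 = 7.88.

7.88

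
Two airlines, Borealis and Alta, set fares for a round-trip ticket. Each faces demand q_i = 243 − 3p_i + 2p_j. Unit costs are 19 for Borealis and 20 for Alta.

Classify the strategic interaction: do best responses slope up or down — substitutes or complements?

Borealis's profit: π = (p_{Borealis} − 19)(243 − 3p_{Borealis} + 2p_{Alta}).
∂π/∂p_{Borealis} = 300 − 6p_{Borealis} + 2p_{Alta} = 0 ⇒ p_{Borealis} = 50 + (1/3)p_{Alta}.
The best-response slope dp_{Borealis}/dp_{Alta} = 1/3 > 0: the reaction function is upward-sloping, so the choices are strategic complements.

strategic complements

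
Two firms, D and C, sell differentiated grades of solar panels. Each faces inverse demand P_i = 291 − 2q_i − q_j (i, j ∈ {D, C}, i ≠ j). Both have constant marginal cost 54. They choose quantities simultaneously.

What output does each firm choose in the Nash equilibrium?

Firm D's profit: π = q_D(291 − 2q_D − q_C) − 54q_D.
∂π/∂q_D = 237 − 4q_D − q_C = 0 ⇒ q_D = 59.25 − 0.25q_C.
By symmetry q_C = q_D; substituting into the reaction function, 1.25q_D = 59.25 and q_D = 47.4.

47.4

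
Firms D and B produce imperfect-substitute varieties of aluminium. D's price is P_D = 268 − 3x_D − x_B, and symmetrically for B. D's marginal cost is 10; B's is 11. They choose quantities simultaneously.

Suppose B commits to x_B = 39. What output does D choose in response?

Firm D's profit: π = x_D(268 − 3x_D − x_B) − 10x_D.
∂π/∂x_D = 258 − 6x_D − x_B = 0 ⇒ x_D = 43 − (1/6)x_B.
At x_B = 39: x_D = 43 − (1/6)·39 = 36.5.

36.5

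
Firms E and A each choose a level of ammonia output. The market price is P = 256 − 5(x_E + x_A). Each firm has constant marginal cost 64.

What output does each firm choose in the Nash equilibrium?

12.8

Firm E's profit: π = x_E(256 − 5(x_E + x_A)) − 64x_E.
∂π/∂x_E = 192 − 10x_E − 5x_A = 0, so x_E = 19.2 − 0.5x_A.
By symmetry x_A = x_E; substituting into the reaction function, 1.5x_E = 19.2 and x_E = 12.8.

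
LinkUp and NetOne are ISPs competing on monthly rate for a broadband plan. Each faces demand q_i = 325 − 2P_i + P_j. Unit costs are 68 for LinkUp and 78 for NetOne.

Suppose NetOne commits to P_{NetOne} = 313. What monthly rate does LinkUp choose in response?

LinkUp's profit: π = (P_{LinkUp} − 68)(325 − 2P_{LinkUp} + P_{NetOne}).
∂π/∂P_{LinkUp} = 461 − 4P_{LinkUp} + P_{NetOne} = 0 ⇒ P_{LinkUp} = 115.25 + 0.25P_{NetOne}.
At P_{NetOne} = 313: P_{LinkUp} = 115.25 + 0.25·313 = 193.5.

193.5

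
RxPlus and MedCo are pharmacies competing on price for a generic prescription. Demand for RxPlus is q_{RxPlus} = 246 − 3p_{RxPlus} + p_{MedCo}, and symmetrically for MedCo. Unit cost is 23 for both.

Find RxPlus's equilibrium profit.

4800

RxPlus's profit: π = (p_{RxPlus} − 23)(246 − 3p_{RxPlus} + p_{MedCo}).
∂π/∂p_{RxPlus} = 315 − 6p_{RxPlus} + p_{MedCo} = 0 ⇒ p_{RxPlus} = 52.5 + (1/6)p_{MedCo}.
The game is symmetric, so in equilibrium p_{MedCo} = p_{RxPlus}: the reaction function gives (5/6)p_{RxPlus} = 52.5, hence p_{RxPlus} = 63.
q_{RxPlus} = 246 − 3·63 + 63 = 120.
Profit = (63 − 23)·120 = 4800.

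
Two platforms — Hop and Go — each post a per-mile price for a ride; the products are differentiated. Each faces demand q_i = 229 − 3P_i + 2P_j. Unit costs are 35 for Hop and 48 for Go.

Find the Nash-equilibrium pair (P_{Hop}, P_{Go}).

Hop's profit: π = (P_{Hop} − 35)(229 − 3P_{Hop} + 2P_{Go}).
∂π/∂P_{Hop} = 334 − 6P_{Hop} + 2P_{Go} = 0 ⇒ P_{Hop} = 167/3 + (1/3)P_{Go}.
Similarly P_{Go} = 373/6 + (1/3)P_{Hop}.
Substituting the second reaction function into the first: P_{Hop} = 167/3 + (1/3)(373/6 + (1/3)P_{Hop}), which gives (8/9)P_{Hop} = 1375/18 ⇒ P_{Hop} = 85.9375.
Then P_{Go} = 373/6 + (1/3)·85.9375 = 90.8125.

85.9375, 90.8125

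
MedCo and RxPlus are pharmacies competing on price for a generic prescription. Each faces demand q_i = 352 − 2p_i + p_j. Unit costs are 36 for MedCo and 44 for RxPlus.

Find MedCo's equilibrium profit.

22641.92

MedCo's profit: π = (p_{MedCo} − 36)(352 − 2p_{MedCo} + p_{RxPlus}).
∂π/∂p_{MedCo} = 424 − 4p_{MedCo} + p_{RxPlus} = 0 ⇒ p_{MedCo} = 106 + 0.25p_{RxPlus}.
Similarly p_{RxPlus} = 110 + 0.25p_{MedCo}.
Substituting the second reaction function into the first: p_{MedCo} = 106 + 0.25(110 + 0.25p_{MedCo}), which gives 0.9375p_{MedCo} = 133.5 ⇒ p_{MedCo} = 142.4.
Then p_{RxPlus} = 110 + 0.25·142.4 = 145.6.
q_{MedCo} = 352 − 2·142.4 + 145.6 = 212.8.
Profit = (142.4 − 36)·212.8 = 22641.92.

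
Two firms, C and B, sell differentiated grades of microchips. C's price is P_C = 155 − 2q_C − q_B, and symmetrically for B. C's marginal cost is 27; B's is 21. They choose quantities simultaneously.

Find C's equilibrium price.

Firm C's profit: π = q_C(155 − 2q_C − q_B) − 27q_C.
∂π/∂q_C = 128 − 4q_C − q_B = 0 ⇒ q_C = 32 − 0.25q_B.
Similarly q_B = 33.5 − 0.25q_C.
Substituting the second reaction function into the first: q_C = 32 − 0.25(33.5 − 0.25q_C), which gives 0.9375q_C = 23.625 ⇒ q_C = 25.2.
Then q_B = 33.5 − 0.25·25.2 = 27.2.
P_C = 155 − 2·25.2 − 27.2 = 77.4.

77.4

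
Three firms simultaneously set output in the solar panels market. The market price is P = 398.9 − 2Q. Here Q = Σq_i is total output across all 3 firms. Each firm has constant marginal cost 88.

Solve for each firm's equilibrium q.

38.8625

A representative firm's profit is π_i = q_i(398.9 − 2Q) − 88q_i, with Q = q_i + Σ_{j≠i} q_j.
First-order condition: 310.9 − 4q_i − 2Σ_{j≠i} q_j = 0.
Imposing symmetry (q_j = q for all j) turns Σ_{j≠i} q_j into 2q, so 310.9 = 8q and q = 38.8625.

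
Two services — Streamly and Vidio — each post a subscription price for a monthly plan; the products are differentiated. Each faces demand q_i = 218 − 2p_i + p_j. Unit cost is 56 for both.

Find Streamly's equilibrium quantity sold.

Streamly's profit: π = (p_{Streamly} − 56)(218 − 2p_{Streamly} + p_{Vidio}).
∂π/∂p_{Streamly} = 330 − 4p_{Streamly} + p_{Vidio} = 0 ⇒ p_{Streamly} = 82.5 + 0.25p_{Vidio}.
By symmetry p_{Vidio} = p_{Streamly}; substituting into the reaction function, 0.75p_{Streamly} = 82.5 and p_{Streamly} = 110.
q_{Streamly} = 218 − 2·110 + 110 = 108.

108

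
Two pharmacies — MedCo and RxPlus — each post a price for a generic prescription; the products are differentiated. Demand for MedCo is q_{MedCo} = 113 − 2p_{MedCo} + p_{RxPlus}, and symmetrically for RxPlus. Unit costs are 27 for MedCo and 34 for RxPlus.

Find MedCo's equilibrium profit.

MedCo's profit: π = (p_{MedCo} − 27)(113 − 2p_{MedCo} + p_{RxPlus}).
∂π/∂p_{MedCo} = 167 − 4p_{MedCo} + p_{RxPlus} = 0 ⇒ p_{MedCo} = 41.75 + 0.25p_{RxPlus}.
Similarly p_{RxPlus} = 45.25 + 0.25p_{MedCo}.
Solving the two reaction functions simultaneously: (1 − (0.25)(0.25))p_{MedCo} = 41.75 + 0.25·45.25, so 0.9375p_{MedCo} = 53.0625 and p_{MedCo} = 56.6.
Then p_{RxPlus} = 45.25 + 0.25·56.6 = 59.4.
q_{MedCo} = 113 − 2·56.6 + 59.4 = 59.2.
Profit = (56.6 − 27)·59.2 = 1752.32.

1752.32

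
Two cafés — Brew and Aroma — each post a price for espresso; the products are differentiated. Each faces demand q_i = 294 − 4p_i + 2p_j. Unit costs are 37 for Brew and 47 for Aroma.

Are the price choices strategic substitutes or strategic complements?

strategic complements

Brew's profit: π = (p_{Brew} − 37)(294 − 4p_{Brew} + 2p_{Aroma}).
∂π/∂p_{Brew} = 442 − 8p_{Brew} + 2p_{Aroma} = 0 ⇒ p_{Brew} = 55.25 + 0.25p_{Aroma}.
The best-response slope dp_{Brew}/dp_{Aroma} = 0.25 > 0: the reaction function is upward-sloping, so the choices are strategic complements.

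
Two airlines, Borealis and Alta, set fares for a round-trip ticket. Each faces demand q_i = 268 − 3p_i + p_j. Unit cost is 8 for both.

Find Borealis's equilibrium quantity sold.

151.2

Borealis's profit: π = (p_{Borealis} − 8)(268 − 3p_{Borealis} + p_{Alta}).
∂π/∂p_{Borealis} = 292 − 6p_{Borealis} + p_{Alta} = 0 ⇒ p_{Borealis} = 146/3 + (1/6)p_{Alta}.
Setting p_{Borealis} = p_{Alta} in the reaction function: p_{Borealis} = 146/3 + (1/6)p_{Borealis}, so p_{Borealis} = (146/3) / (5/6) = 58.4.
q_{Borealis} = 268 − 3·58.4 + 58.4 = 151.2.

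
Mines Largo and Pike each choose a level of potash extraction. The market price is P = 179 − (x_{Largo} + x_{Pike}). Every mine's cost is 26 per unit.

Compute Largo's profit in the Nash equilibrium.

2601

Mine Largo's profit: π = x_{Largo}(179 − (x_{Largo} + x_{Pike})) − 26x_{Largo}.
∂π/∂x_{Largo} = 153 − 2x_{Largo} − x_{Pike} = 0, so x_{Largo} = 76.5 − 0.5x_{Pike}.
The game is symmetric, so in equilibrium x_{Pike} = x_{Largo}: the reaction function gives 1.5x_{Largo} = 76.5, hence x_{Largo} = 51.
Price P = 179 − 102 = 77.
Largo's profit: (77 − 26)·51 = 2601.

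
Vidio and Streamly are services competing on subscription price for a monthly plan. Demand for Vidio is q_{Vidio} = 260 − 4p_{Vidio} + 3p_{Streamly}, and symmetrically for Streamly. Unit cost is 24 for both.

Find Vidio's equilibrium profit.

8911.36

Vidio's profit: π = (p_{Vidio} − 24)(260 − 4p_{Vidio} + 3p_{Streamly}).
∂π/∂p_{Vidio} = 356 − 8p_{Vidio} + 3p_{Streamly} = 0 ⇒ p_{Vidio} = 44.5 + 0.375p_{Streamly}.
By symmetry p_{Streamly} = p_{Vidio}; substituting into the reaction function, 0.625p_{Vidio} = 44.5 and p_{Vidio} = 71.2.
q_{Vidio} = 260 − 4·71.2 + 3·71.2 = 188.8.
Profit = (71.2 − 24)·188.8 = 8911.36.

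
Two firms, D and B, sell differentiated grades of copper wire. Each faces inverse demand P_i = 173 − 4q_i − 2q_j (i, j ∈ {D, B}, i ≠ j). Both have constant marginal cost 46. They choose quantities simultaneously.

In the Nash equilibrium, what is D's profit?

645.16

Firm D's profit: π = q_D(173 − 4q_D − 2q_B) − 46q_D.
∂π/∂q_D = 127 − 8q_D − 2q_B = 0 ⇒ q_D = 15.875 − 0.25q_B.
The game is symmetric, so in equilibrium q_B = q_D: the reaction function gives 1.25q_D = 15.875, hence q_D = 12.7.
P_D = 173 − 4·12.7 − 2·12.7 = 96.8.
Profit = (96.8 − 46)·12.7 = 645.16.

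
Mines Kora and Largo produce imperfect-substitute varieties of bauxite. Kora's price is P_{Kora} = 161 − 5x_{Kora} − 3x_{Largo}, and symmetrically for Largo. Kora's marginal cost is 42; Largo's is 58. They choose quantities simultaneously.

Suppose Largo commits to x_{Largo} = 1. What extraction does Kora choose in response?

11.6

Mine Kora's profit: π = x_{Kora}(161 − 5x_{Kora} − 3x_{Largo}) − 42x_{Kora}.
∂π/∂x_{Kora} = 119 − 10x_{Kora} − 3x_{Largo} = 0 ⇒ x_{Kora} = 11.9 − 0.3x_{Largo}.
At x_{Largo} = 1: x_{Kora} = 11.9 − 0.3·1 = 11.6.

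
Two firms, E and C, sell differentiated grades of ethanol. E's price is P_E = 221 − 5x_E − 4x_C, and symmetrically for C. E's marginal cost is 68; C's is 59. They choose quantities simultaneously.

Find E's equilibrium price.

120.5

Firm E's profit: π = x_E(221 − 5x_E − 4x_C) − 68x_E.
∂π/∂x_E = 153 − 10x_E − 4x_C = 0 ⇒ x_E = 15.3 − 0.4x_C.
Similarly x_C = 16.2 − 0.4x_E.
Solving the two reaction functions simultaneously: (1 − (−0.4)(−0.4))x_E = 15.3 − 0.4·16.2, so 0.84x_E = 8.82 and x_E = 10.5.
Then x_C = 16.2 − 0.4·10.5 = 12.
P_E = 221 − 5·10.5 − 4·12 = 120.5.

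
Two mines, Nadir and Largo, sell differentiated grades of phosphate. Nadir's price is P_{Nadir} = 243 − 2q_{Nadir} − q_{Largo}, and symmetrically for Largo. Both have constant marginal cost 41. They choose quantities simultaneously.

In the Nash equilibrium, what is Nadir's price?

121.8

Mine Nadir's profit: π = q_{Nadir}(243 − 2q_{Nadir} − q_{Largo}) − 41q_{Nadir}.
∂π/∂q_{Nadir} = 202 − 4q_{Nadir} − q_{Largo} = 0 ⇒ q_{Nadir} = 50.5 − 0.25q_{Largo}.
The game is symmetric, so in equilibrium q_{Largo} = q_{Nadir}: the reaction function gives 1.25q_{Nadir} = 50.5, hence q_{Nadir} = 40.4.
P_{Nadir} = 243 − 2·40.4 − 40.4 = 121.8.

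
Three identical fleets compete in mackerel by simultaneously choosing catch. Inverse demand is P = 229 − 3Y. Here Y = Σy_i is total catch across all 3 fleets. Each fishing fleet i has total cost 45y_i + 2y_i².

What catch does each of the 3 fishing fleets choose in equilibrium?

11.5

A representative fishing fleet's profit is π_i = y_i(229 − 3Y) − 45y_i − 2y_i², with Y = y_i + Σ_{j≠i} y_j.
First-order condition: 184 − 10y_i − 3Σ_{j≠i} y_j = 0.
In a symmetric equilibrium every fishing fleet chooses the same y, so Σ_{j≠i} y_j = 2y. The condition becomes 184 − 16y = 0, giving y = 184/16 = 11.5.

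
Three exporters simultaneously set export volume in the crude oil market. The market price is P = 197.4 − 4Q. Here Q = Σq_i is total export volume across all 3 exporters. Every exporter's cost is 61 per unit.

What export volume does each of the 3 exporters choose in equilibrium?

8.525

A representative exporter's profit is π_i = q_i(197.4 − 4Q) − 61q_i, with Q = q_i + Σ_{j≠i} q_j.
First-order condition: 136.4 − 8q_i − 4Σ_{j≠i} q_j = 0.
With identical exporters, set every q_j = q: then 136.4 − 8q − 8q = 0, i.e. q = 136.4/16 = 8.525.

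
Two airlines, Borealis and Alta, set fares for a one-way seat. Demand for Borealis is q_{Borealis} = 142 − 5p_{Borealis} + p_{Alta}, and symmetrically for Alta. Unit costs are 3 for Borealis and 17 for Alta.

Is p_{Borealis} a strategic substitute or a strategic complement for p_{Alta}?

strategic complements

Borealis's profit: π = (p_{Borealis} − 3)(142 − 5p_{Borealis} + p_{Alta}).
∂π/∂p_{Borealis} = 157 − 10p_{Borealis} + p_{Alta} = 0 ⇒ p_{Borealis} = 15.7 + 0.1p_{Alta}.
The best-response slope dp_{Borealis}/dp_{Alta} = 0.1 > 0: the reaction function is upward-sloping, so the choices are strategic complements.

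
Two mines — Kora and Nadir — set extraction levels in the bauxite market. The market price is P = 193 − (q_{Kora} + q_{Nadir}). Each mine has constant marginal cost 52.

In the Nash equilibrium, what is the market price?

Mine Kora's profit: π = q_{Kora}(193 − (q_{Kora} + q_{Nadir})) − 52q_{Kora}.
∂π/∂q_{Kora} = 141 − 2q_{Kora} − q_{Nadir} = 0, so q_{Kora} = 70.5 − 0.5q_{Nadir}.
By symmetry q_{Nadir} = q_{Kora}; substituting into the reaction function, 1.5q_{Kora} = 70.5 and q_{Kora} = 47.
Equilibrium price: P = 193 − 94 = 99.

99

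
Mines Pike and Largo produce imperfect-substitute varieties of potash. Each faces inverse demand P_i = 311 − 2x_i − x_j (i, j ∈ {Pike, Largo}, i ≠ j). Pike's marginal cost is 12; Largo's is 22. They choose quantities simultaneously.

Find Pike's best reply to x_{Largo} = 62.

59.25

Mine Pike's profit: π = x_{Pike}(311 − 2x_{Pike} − x_{Largo}) − 12x_{Pike}.
∂π/∂x_{Pike} = 299 − 4x_{Pike} − x_{Largo} = 0 ⇒ x_{Pike} = 74.75 − 0.25x_{Largo}.
At x_{Largo} = 62: x_{Pike} = 74.75 − 0.25·62 = 59.25.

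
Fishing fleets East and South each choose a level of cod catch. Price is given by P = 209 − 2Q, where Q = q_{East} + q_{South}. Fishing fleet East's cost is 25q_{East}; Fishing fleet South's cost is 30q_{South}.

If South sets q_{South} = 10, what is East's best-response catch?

41

Fishing fleet East's profit: π = q_{East}(209 − 2(q_{East} + q_{South})) − 25q_{East}.
∂π/∂q_{East} = 184 − 4q_{East} − 2q_{South} = 0, so q_{East} = 46 − 0.5q_{South}.
At q_{South} = 10: q_{East} = 46 − 0.5·10 = 41.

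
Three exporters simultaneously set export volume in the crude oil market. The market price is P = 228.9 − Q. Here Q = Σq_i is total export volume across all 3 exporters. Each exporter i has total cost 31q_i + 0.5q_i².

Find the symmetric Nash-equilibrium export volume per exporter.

A representative exporter's profit is π_i = q_i(228.9 − Q) − 31q_i − 0.5q_i², with Q = q_i + Σ_{j≠i} q_j.
First-order condition: 197.9 − 3q_i − Σ_{j≠i} q_j = 0.
With identical exporters, set every q_j = q: then 197.9 − 3q − 2q = 0, i.e. q = 197.9/5 = 39.58.

39.58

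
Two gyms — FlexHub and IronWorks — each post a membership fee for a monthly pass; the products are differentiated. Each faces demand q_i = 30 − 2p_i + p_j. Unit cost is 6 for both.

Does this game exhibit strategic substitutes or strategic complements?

strategic complements

FlexHub's profit: π = (p_{FlexHub} − 6)(30 − 2p_{FlexHub} + p_{IronWorks}).
∂π/∂p_{FlexHub} = 42 − 4p_{FlexHub} + p_{IronWorks} = 0 ⇒ p_{FlexHub} = 10.5 + 0.25p_{IronWorks}.
The best-response slope dp_{FlexHub}/dp_{IronWorks} = 0.25 > 0: the reaction function is upward-sloping, so the choices are strategic complements.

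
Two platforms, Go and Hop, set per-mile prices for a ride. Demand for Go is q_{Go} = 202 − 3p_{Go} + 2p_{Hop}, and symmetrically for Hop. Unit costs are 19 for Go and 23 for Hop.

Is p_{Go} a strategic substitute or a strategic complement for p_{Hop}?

Go's profit: π = (p_{Go} − 19)(202 − 3p_{Go} + 2p_{Hop}).
∂π/∂p_{Go} = 259 − 6p_{Go} + 2p_{Hop} = 0 ⇒ p_{Go} = 259/6 + (1/3)p_{Hop}.
The best-response slope dp_{Go}/dp_{Hop} = 1/3 > 0: the reaction function is upward-sloping, so the choices are strategic complements.

strategic complements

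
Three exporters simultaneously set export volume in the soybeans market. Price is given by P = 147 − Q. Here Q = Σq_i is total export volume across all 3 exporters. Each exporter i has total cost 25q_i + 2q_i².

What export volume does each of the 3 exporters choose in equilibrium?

15.25

A representative exporter's profit is π_i = q_i(147 − Q) − 25q_i − 2q_i², with Q = q_i + Σ_{j≠i} q_j.
First-order condition: 122 − 6q_i − Σ_{j≠i} q_j = 0.
Imposing symmetry (q_j = q for all j) turns Σ_{j≠i} q_j into 2q, so 122 = 8q and q = 15.25.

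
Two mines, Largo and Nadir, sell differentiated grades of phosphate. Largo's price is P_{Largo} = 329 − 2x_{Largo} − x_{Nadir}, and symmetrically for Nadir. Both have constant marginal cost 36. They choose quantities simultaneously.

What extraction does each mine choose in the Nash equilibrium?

Mine Largo's profit: π = x_{Largo}(329 − 2x_{Largo} − x_{Nadir}) − 36x_{Largo}.
∂π/∂x_{Largo} = 293 − 4x_{Largo} − x_{Nadir} = 0 ⇒ x_{Largo} = 73.25 − 0.25x_{Nadir}.
Setting x_{Largo} = x_{Nadir} in the reaction function: x_{Largo} = 73.25 − 0.25x_{Largo}, so x_{Largo} = 73.25 / 1.25 = 58.6.

58.6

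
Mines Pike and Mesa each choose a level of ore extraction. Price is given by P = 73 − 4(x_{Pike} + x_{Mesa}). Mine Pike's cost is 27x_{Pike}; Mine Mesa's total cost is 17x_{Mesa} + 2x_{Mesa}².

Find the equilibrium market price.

Mine Pike's profit: π = x_{Pike}(73 − 4(x_{Pike} + x_{Mesa})) − 27x_{Pike}.
∂π/∂x_{Pike} = 46 − 8x_{Pike} − 4x_{Mesa} = 0, so x_{Pike} = 5.75 − 0.5x_{Mesa}.
For Mesa: ∂π/∂x_{Mesa} = 56 − 12x_{Mesa} − 4x_{Pike} = 0 ⇒ x_{Mesa} = 14/3 − (1/3)x_{Pike}.
Substituting the second reaction function into the first: x_{Pike} = 5.75 − 0.5(14/3 − (1/3)x_{Pike}), which gives (5/6)x_{Pike} = 41/12 ⇒ x_{Pike} = 4.1.
Then x_{Mesa} = 14/3 − (1/3)·4.1 = 3.3.
Equilibrium price: P = 73 − 4·7.4 = 43.4.

43.4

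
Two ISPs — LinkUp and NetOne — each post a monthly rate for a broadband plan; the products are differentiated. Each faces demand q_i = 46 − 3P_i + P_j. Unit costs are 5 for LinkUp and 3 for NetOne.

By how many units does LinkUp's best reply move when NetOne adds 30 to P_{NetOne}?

5

LinkUp's profit: π = (P_{LinkUp} − 5)(46 − 3P_{LinkUp} + P_{NetOne}).
∂π/∂P_{LinkUp} = 61 − 6P_{LinkUp} + P_{NetOne} = 0 ⇒ P_{LinkUp} = 61/6 + (1/6)P_{NetOne}.
The reaction-function slope is 1/6, so a 30-unit rise in P_{NetOne} moves P_{LinkUp} by 1/6 × 30 = 5. LinkUp's best response rises — the actions are strategic complements.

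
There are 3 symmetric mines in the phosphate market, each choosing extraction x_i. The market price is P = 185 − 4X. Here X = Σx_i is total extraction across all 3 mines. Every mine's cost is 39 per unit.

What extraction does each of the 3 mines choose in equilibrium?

A representative mine's profit is π_i = x_i(185 − 4X) − 39x_i, with X = x_i + Σ_{j≠i} x_j.
First-order condition: 146 − 8x_i − 4Σ_{j≠i} x_j = 0.
With identical mines, set every x_j = x: then 146 − 8x − 8x = 0, i.e. x = 146/16 = 9.125.

9.125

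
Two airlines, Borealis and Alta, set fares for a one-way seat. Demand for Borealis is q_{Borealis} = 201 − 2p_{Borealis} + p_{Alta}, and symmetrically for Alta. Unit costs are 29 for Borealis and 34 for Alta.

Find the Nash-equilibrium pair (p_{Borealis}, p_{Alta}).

87, 89

Borealis's profit: π = (p_{Borealis} − 29)(201 − 2p_{Borealis} + p_{Alta}).
∂π/∂p_{Borealis} = 259 − 4p_{Borealis} + p_{Alta} = 0 ⇒ p_{Borealis} = 64.75 + 0.25p_{Alta}.
Similarly p_{Alta} = 67.25 + 0.25p_{Borealis}.
Substituting the second reaction function into the first: p_{Borealis} = 64.75 + 0.25(67.25 + 0.25p_{Borealis}), which gives 0.9375p_{Borealis} = 81.5625 ⇒ p_{Borealis} = 87.
Then p_{Alta} = 67.25 + 0.25·87 = 89.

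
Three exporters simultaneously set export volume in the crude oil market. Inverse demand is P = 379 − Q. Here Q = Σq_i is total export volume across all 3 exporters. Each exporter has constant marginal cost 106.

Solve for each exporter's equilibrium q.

68.25

A representative exporter's profit is π_i = q_i(379 − Q) − 106q_i, with Q = q_i + Σ_{j≠i} q_j.
First-order condition: 273 − 2q_i − Σ_{j≠i} q_j = 0.
In a symmetric equilibrium every exporter chooses the same q, so Σ_{j≠i} q_j = 2q. The condition becomes 273 − 4q = 0, giving q = 273/4 = 68.25.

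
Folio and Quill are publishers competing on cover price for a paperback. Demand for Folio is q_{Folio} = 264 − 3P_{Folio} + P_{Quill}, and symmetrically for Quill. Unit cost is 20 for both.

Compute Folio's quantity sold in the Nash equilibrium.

Folio's profit: π = (P_{Folio} − 20)(264 − 3P_{Folio} + P_{Quill}).
∂π/∂P_{Folio} = 324 − 6P_{Folio} + P_{Quill} = 0 ⇒ P_{Folio} = 54 + (1/6)P_{Quill}.
By symmetry P_{Quill} = P_{Folio}; substituting into the reaction function, (5/6)P_{Folio} = 54 and P_{Folio} = 64.8.
q_{Folio} = 264 − 3·64.8 + 64.8 = 134.4.

134.4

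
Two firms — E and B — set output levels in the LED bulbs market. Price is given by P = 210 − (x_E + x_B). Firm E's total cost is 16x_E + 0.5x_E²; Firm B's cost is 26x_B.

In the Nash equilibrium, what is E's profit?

2496.96

Firm E's profit: π = x_E(210 − (x_E + x_B)) − 16x_E − 0.5x_E².
∂π/∂x_E = 194 − 3x_E − x_B = 0, so x_E = 194/3 − (1/3)x_B.
For B: ∂π/∂x_B = 184 − 2x_B − x_E = 0 ⇒ x_B = 92 − 0.5x_E.
Solving the two reaction functions simultaneously: (1 − (−1/3)(−0.5))x_E = 194/3 − (1/3)·92, so (5/6)x_E = 34 and x_E = 40.8.
Then x_B = 92 − 0.5·40.8 = 71.6.
Price P = 210 − 112.4 = 97.6.
E's profit: (97.6 − 16)·40.8 − 0.5(40.8)² = 2496.96.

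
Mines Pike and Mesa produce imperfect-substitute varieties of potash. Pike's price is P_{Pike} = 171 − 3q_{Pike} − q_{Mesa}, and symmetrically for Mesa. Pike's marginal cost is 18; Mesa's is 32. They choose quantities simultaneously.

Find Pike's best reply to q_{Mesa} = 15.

23

Mine Pike's profit: π = q_{Pike}(171 − 3q_{Pike} − q_{Mesa}) − 18q_{Pike}.
∂π/∂q_{Pike} = 153 − 6q_{Pike} − q_{Mesa} = 0 ⇒ q_{Pike} = 25.5 − (1/6)q_{Mesa}.
At q_{Mesa} = 15: q_{Pike} = 25.5 − (1/6)·15 = 23.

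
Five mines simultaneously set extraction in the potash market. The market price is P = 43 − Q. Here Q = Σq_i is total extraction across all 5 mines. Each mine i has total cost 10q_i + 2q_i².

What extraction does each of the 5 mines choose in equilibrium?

3.3

A representative mine's profit is π_i = q_i(43 − Q) − 10q_i − 2q_i², with Q = q_i + Σ_{j≠i} q_j.
First-order condition: 33 − 6q_i − Σ_{j≠i} q_j = 0.
In a symmetric equilibrium every mine chooses the same q, so Σ_{j≠i} q_j = 4q. The condition becomes 33 − 10q = 0, giving q = 33/10 = 3.3.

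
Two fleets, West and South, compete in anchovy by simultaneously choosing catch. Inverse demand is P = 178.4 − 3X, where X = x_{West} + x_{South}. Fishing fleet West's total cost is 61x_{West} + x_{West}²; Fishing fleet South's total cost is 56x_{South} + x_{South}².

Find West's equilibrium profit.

Fishing fleet West's profit: π = x_{West}(178.4 − 3(x_{West} + x_{South})) − 61x_{West} − x_{West}².
∂π/∂x_{West} = 117.4 − 8x_{West} − 3x_{South} = 0, so x_{West} = 14.675 − 0.375x_{South}.
By the same steps for South: x_{South} = 15.3 − 0.375x_{West}.
Solving the two reaction functions simultaneously: (1 − (−0.375)(−0.375))x_{West} = 14.675 − 0.375·15.3, so (55/64)x_{West} = 8.9375 and x_{West} = 10.4.
Then x_{South} = 15.3 − 0.375·10.4 = 11.4.
Price P = 178.4 − 3·21.8 = 113.
West's profit: (113 − 61)·10.4 − (10.4)² = 432.64.

432.64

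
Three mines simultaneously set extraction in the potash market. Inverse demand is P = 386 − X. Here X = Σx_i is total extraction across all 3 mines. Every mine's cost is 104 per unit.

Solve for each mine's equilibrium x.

A representative mine's profit is π_i = x_i(386 − X) − 104x_i, with X = x_i + Σ_{j≠i} x_j.
First-order condition: 282 − 2x_i − Σ_{j≠i} x_j = 0.
Imposing symmetry (x_j = x for all j) turns Σ_{j≠i} x_j into 2x, so 282 = 4x and x = 70.5.

70.5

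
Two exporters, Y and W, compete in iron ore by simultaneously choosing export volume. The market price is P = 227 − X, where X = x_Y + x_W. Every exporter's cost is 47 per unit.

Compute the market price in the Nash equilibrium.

107

Exporter Y's profit: π = x_Y(227 − (x_Y + x_W)) − 47x_Y.
∂π/∂x_Y = 180 − 2x_Y − x_W = 0, so x_Y = 90 − 0.5x_W.
By symmetry x_W = x_Y; substituting into the reaction function, 1.5x_Y = 90 and x_Y = 60.
Equilibrium price: P = 227 − 120 = 107.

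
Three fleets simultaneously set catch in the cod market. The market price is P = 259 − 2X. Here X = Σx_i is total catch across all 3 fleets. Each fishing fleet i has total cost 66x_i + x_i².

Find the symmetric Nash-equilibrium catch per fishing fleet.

A representative fishing fleet's profit is π_i = x_i(259 − 2X) − 66x_i − x_i², with X = x_i + Σ_{j≠i} x_j.
First-order condition: 193 − 6x_i − 2Σ_{j≠i} x_j = 0.
Imposing symmetry (x_j = x for all j) turns Σ_{j≠i} x_j into 2x, so 193 = 10x and x = 19.3.

19.3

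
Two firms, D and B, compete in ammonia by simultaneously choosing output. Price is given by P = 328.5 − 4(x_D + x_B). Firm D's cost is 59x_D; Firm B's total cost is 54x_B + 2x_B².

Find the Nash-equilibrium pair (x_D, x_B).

Firm D's profit: π = x_D(328.5 − 4(x_D + x_B)) − 59x_D.
∂π/∂x_D = 269.5 − 8x_D − 4x_B = 0, so x_D = 33.6875 − 0.5x_B.
For B: ∂π/∂x_B = 274.5 − 12x_B − 4x_D = 0 ⇒ x_B = 22.875 − (1/3)x_D.
Substituting the second reaction function into the first: x_D = 33.6875 − 0.5(22.875 − (1/3)x_D), which gives (5/6)x_D = 22.25 ⇒ x_D = 26.7.
Then x_B = 22.875 − (1/3)·26.7 = 13.975.

26.7, 13.975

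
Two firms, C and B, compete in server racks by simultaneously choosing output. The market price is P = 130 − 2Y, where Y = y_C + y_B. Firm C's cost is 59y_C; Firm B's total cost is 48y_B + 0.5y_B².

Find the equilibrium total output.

Firm C's profit: π = y_C(130 − 2(y_C + y_B)) − 59y_C.
∂π/∂y_C = 71 − 4y_C − 2y_B = 0, so y_C = 17.75 − 0.5y_B.
For B: ∂π/∂y_B = 82 − 5y_B − 2y_C = 0 ⇒ y_B = 16.4 − 0.4y_C.
Solving the two reaction functions simultaneously: (1 − (−0.5)(−0.4))y_C = 17.75 − 0.5·16.4, so 0.8y_C = 9.55 and y_C = 11.9375.
Then y_B = 16.4 − 0.4·11.9375 = 11.625.
Total output: 11.9375 + 11.625 = 23.5625.

23.5625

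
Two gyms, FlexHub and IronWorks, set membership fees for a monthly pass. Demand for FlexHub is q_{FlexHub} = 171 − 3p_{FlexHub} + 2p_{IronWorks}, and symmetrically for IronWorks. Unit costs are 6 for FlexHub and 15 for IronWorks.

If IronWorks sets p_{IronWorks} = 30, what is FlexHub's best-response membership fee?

FlexHub's profit: π = (p_{FlexHub} − 6)(171 − 3p_{FlexHub} + 2p_{IronWorks}).
∂π/∂p_{FlexHub} = 189 − 6p_{FlexHub} + 2p_{IronWorks} = 0 ⇒ p_{FlexHub} = 31.5 + (1/3)p_{IronWorks}.
At p_{IronWorks} = 30: p_{FlexHub} = 31.5 + (1/3)·30 = 41.5.

41.5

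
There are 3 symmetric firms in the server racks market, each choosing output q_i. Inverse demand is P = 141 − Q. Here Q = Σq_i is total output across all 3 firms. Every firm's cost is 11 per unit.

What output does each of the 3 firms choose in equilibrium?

32.5

A representative firm's profit is π_i = q_i(141 − Q) − 11q_i, with Q = q_i + Σ_{j≠i} q_j.
First-order condition: 130 − 2q_i − Σ_{j≠i} q_j = 0.
Imposing symmetry (q_j = q for all j) turns Σ_{j≠i} q_j into 2q, so 130 = 4q and q = 32.5.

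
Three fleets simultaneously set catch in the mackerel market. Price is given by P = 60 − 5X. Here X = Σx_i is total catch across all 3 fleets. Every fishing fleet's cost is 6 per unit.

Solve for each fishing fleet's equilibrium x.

A representative fishing fleet's profit is π_i = x_i(60 − 5X) − 6x_i, with X = x_i + Σ_{j≠i} x_j.
First-order condition: 54 − 10x_i − 5Σ_{j≠i} x_j = 0.
With identical fishing fleets, set every x_j = x: then 54 − 10x − 10x = 0, i.e. x = 54/20 = 2.7.

2.7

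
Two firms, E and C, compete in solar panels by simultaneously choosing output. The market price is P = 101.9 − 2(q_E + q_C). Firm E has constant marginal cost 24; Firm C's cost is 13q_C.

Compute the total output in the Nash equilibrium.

27.8

Firm E's profit: π = q_E(101.9 − 2(q_E + q_C)) − 24q_E.
∂π/∂q_E = 77.9 − 4q_E − 2q_C = 0, so q_E = 19.475 − 0.5q_C.
By the same steps for C: q_C = 22.225 − 0.5q_E.
Substituting the second reaction function into the first: q_E = 19.475 − 0.5(22.225 − 0.5q_E), which gives 0.75q_E = 8.3625 ⇒ q_E = 11.15.
Then q_C = 22.225 − 0.5·11.15 = 16.65.
Total output: 11.15 + 16.65 = 27.8.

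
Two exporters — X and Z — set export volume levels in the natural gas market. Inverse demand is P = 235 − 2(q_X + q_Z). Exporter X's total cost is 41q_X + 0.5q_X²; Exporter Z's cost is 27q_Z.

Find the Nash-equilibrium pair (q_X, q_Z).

22.5, 40.75

Exporter X's profit: π = q_X(235 − 2(q_X + q_Z)) − 41q_X − 0.5q_X².
∂π/∂q_X = 194 − 5q_X − 2q_Z = 0, so q_X = 38.8 − 0.4q_Z.
For Z: ∂π/∂q_Z = 208 − 4q_Z − 2q_X = 0 ⇒ q_Z = 52 − 0.5q_X.
Solving the two reaction functions simultaneously: (1 − (−0.4)(−0.5))q_X = 38.8 − 0.4·52, so 0.8q_X = 18 and q_X = 22.5.
Then q_Z = 52 − 0.5·22.5 = 40.75.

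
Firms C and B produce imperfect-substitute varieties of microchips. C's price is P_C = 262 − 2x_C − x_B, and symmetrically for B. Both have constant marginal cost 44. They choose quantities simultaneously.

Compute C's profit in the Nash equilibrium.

Firm C's profit: π = x_C(262 − 2x_C − x_B) − 44x_C.
∂π/∂x_C = 218 − 4x_C − x_B = 0 ⇒ x_C = 54.5 − 0.25x_B.
By symmetry x_B = x_C; substituting into the reaction function, 1.25x_C = 54.5 and x_C = 43.6.
P_C = 262 − 2·43.6 − 43.6 = 131.2.
Profit = (131.2 − 44)·43.6 = 3801.92.

3801.92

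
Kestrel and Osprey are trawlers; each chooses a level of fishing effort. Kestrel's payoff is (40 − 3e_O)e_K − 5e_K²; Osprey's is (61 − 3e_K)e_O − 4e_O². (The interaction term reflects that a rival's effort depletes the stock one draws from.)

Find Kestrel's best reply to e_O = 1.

3.7

Expanding Kestrel's payoff: 40e_K − 3e_Oe_K − 5e_K².
∂π/∂e_K = 40 − 3e_O − 10e_K = 0, so e_K = 4 − 0.3e_O.
At e_O = 1: e_K = 4 − 0.3·1 = 3.7.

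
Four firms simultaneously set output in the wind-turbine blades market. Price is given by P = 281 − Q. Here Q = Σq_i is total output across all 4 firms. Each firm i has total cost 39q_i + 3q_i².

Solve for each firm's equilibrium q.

22

A representative firm's profit is π_i = q_i(281 − Q) − 39q_i − 3q_i², with Q = q_i + Σ_{j≠i} q_j.
First-order condition: 242 − 8q_i − Σ_{j≠i} q_j = 0.
In a symmetric equilibrium every firm chooses the same q, so Σ_{j≠i} q_j = 3q. The condition becomes 242 − 11q = 0, giving q = 242/11 = 22.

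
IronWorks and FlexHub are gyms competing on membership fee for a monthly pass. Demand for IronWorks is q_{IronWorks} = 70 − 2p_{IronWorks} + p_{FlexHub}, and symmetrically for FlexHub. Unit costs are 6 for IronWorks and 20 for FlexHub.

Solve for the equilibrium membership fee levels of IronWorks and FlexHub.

29.2, 34.8

IronWorks's profit: π = (p_{IronWorks} − 6)(70 − 2p_{IronWorks} + p_{FlexHub}).
∂π/∂p_{IronWorks} = 82 − 4p_{IronWorks} + p_{FlexHub} = 0 ⇒ p_{IronWorks} = 20.5 + 0.25p_{FlexHub}.
Similarly p_{FlexHub} = 27.5 + 0.25p_{IronWorks}.
Plugging p_{FlexHub} into IronWorks's best response: p_{IronWorks} = 20.5 + 0.25(27.5 + 0.25p_{IronWorks}) ⇒ 0.9375p_{IronWorks} = 27.375, so p_{IronWorks} = 29.2.
Then p_{FlexHub} = 27.5 + 0.25·29.2 = 34.8.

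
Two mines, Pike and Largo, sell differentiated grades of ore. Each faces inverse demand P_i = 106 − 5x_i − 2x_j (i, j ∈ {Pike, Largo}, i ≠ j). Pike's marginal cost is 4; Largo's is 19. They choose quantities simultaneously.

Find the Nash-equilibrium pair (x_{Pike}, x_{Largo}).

Mine Pike's profit: π = x_{Pike}(106 − 5x_{Pike} − 2x_{Largo}) − 4x_{Pike}.
∂π/∂x_{Pike} = 102 − 10x_{Pike} − 2x_{Largo} = 0 ⇒ x_{Pike} = 10.2 − 0.2x_{Largo}.
Similarly x_{Largo} = 8.7 − 0.2x_{Pike}.
Plugging x_{Largo} into Pike's best response: x_{Pike} = 10.2 − 0.2(8.7 − 0.2x_{Pike}) ⇒ 0.96x_{Pike} = 8.46, so x_{Pike} = 8.8125.
Then x_{Largo} = 8.7 − 0.2·8.8125 = 6.9375.

8.8125, 6.9375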